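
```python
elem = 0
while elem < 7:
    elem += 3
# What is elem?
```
Trace:
  elem=0
  elem=3
  elem=6
  elem=9

Final answer: 9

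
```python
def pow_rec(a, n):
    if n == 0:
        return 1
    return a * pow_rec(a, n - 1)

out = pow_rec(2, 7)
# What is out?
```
Call trace:
pow_rec(a=2, n=7)
  pow_rec(a=2, n=6)
    pow_rec(a=2, n=5)
      pow_rec(a=2, n=4)
        pow_rec(a=2, n=3)
          pow_rec(a=2, n=2)
            pow_rec(a=2, n=1)
              pow_rec(a=2, n=0)
              -> return 1
            -> return 2
          -> return 4
        -> return 8
      -> return 16
    -> return 32
  -> return 64
-> return 128

Final answer: 128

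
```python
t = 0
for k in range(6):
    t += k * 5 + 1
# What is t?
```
Trace:
  t=0
  t=1, k=0
  t=7, k=1
  t=18, k=2
  t=34, k=3
  t=55, k=4
  t=81, k=5

Final answer: 81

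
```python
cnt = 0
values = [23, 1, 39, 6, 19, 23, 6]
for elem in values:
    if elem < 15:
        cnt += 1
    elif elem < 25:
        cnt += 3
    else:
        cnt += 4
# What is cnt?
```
Trace:
  cnt=0
  cnt=3, elem=23
  cnt=4, elem=1
  cnt=8, elem=39
  cnt=9, elem=6
  cnt=12, elem=19
  cnt=15, elem=23
  cnt=16, elem=6

Final answer: 16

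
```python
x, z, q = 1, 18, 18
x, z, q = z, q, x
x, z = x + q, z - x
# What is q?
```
Trace:
  x=1, z=18, q=18
  x=18, z=18, q=1
  x=19, z=0, q=1

Final answer: 1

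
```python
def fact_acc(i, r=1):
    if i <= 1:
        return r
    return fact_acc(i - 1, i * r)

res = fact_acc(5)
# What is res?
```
Call trace:
fact_acc(i=5, r=1)
  fact_acc(i=4, r=5)
    fact_acc(i=3, r=20)
      fact_acc(i=2, r=60)
        fact_acc(i=1, r=120)
        -> return 120
      -> return 120
    -> return 120
  -> return 120
-> return 120

Final answer: 120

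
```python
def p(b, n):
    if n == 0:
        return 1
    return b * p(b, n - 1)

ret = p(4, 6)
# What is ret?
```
Call trace:
p(b=4, n=6)
  p(b=4, n=5)
    p(b=4, n=4)
      p(b=4, n=3)
        p(b=4, n=2)
          p(b=4, n=1)
            p(b=4, n=0)
            -> return 1
          -> return 4
        -> return 16
      -> return 64
    -> return 256
  -> return 1024
-> return 4096

Final answer: 4096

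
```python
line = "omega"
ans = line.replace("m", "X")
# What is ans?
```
Trace:
  line='omega'
  line='omega', ans='oXega'

Final answer: 'oXega'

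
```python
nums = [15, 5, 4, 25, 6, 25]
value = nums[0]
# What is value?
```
Trace:
  nums=[15, 5, 4, 25, 6, 25]
  nums=[15, 5, 4, 25, 6, 25], value=15

Final answer: 15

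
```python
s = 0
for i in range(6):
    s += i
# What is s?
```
Trace:
  s=0
  s=0, i=0
  s=1, i=1
  s=3, i=2
  s=6, i=3
  s=10, i=4
  s=15, i=5

Final answer: 15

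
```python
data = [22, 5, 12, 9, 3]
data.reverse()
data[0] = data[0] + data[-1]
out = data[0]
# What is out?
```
Trace:
  data=[22, 5, 12, 9, 3]
  data=[3, 9, 12, 5, 22]
  data=[25, 9, 12, 5, 22]
  data=[25, 9, 12, 5, 22], out=25

Final answer: 25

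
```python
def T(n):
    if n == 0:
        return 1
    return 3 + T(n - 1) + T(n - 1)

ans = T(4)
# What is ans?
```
Call trace (a repeated sub-call is expanded the first time; later identical calls just restate its return value):
T(n=4)
  T(n=3)
    T(n=2)
      T(n=1)
        T(n=0)
        -> return 1
        T(n=0)
        -> return 1
      -> return 5
      T(n=1) -> return 5  (same call as traced above)
    -> return 13
    T(n=2) -> return 13  (same call as traced above)
  -> return 29
  T(n=3) -> return 29  (same call as traced above)
-> return 61

Final answer: 61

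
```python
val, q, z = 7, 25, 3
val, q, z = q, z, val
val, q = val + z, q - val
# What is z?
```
Trace:
  val=7, q=25, z=3
  val=25, q=3, z=7
  val=32, q=-22, z=7

Final answer: 7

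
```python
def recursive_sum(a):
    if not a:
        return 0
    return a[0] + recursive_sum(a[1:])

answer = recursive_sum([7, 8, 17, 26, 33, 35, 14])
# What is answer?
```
Call trace:
recursive_sum(a=[7, 8, 17, 26, 33, 35, 14])
  recursive_sum(a=[8, 17, 26, 33, 35, 14])
    recursive_sum(a=[17, 26, 33, 35, 14])
      recursive_sum(a=[26, 33, 35, 14])
        recursive_sum(a=[33, 35, 14])
          recursive_sum(a=[35, 14])
            recursive_sum(a=[14])
              recursive_sum(a=[])
              -> return 0
            -> return 14
          -> return 49
        -> return 82
      -> return 108
    -> return 125
  -> return 133
-> return 140

Final answer: 140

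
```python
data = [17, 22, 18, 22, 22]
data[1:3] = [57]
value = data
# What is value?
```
Trace:
  data=[17, 22, 18, 22, 22]
  data=[17, 57, 22, 22]
  data=[17, 57, 22, 22], value=[17, 57, 22, 22]

Final answer: [17, 57, 22, 22]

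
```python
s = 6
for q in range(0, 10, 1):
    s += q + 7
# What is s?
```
Trace:
  s=6
  s=13, q=0
  s=21, q=1
  s=30, q=2
  s=40, q=3
  s=51, q=4
  s=63, q=5
  s=76, q=6
  s=90, q=7
  s=105, q=8
  s=121, q=9

Final answer: 121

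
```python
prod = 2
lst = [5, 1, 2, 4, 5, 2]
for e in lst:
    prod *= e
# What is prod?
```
Trace:
  prod=2
  prod=10, e=5
  prod=10, e=1
  prod=20, e=2
  prod=80, e=4
  prod=400, e=5
  prod=800, e=2

Final answer: 800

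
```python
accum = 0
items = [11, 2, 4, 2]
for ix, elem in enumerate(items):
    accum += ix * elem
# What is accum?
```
Trace:
  accum=0
  accum=0, ix=0, elem=11
  accum=2, ix=1, elem=2
  accum=10, ix=2, elem=4
  accum=16, ix=3, elem=2

Final answer: 16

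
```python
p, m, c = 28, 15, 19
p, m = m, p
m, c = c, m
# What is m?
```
Trace:
  p=28, m=15, c=19
  p=15, m=28, c=19
  p=15, m=19, c=28

Final answer: 19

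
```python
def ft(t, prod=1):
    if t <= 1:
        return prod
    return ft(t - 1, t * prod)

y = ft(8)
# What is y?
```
Call trace:
ft(t=8, prod=1)
  ft(t=7, prod=8)
    ft(t=6, prod=56)
      ft(t=5, prod=336)
        ft(t=4, prod=1680)
          ft(t=3, prod=6720)
            ft(t=2, prod=20160)
              ft(t=1, prod=40320)
              -> return 40320
            -> return 40320
          -> return 40320
        -> return 40320
      -> return 40320
    -> return 40320
  -> return 40320
-> return 40320

Final answer: 40320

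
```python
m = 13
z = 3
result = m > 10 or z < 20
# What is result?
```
Trace:
  m=13
  m=13, z=3
  m=13, z=3, result=True

Final answer: True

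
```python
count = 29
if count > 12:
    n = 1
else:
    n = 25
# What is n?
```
Trace:
  count=29
  count=29, n=1

Final answer: 1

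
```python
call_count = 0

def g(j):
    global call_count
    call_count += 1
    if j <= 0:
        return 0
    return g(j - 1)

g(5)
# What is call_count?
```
Call trace:
g(j=5)
  g(j=4)
    g(j=3)
      g(j=2)
        g(j=1)
          g(j=0)
          -> return 0
        -> return 0
      -> return 0
    -> return 0
  -> return 0
-> return 0

call_count is incremented once per call. g is entered once for each j = 5, 4, 3, 2, 1, 0 (the j <= 0 call returns without recursing), i.e. 5 + 1 calls.
call_count = 6

Final answer: 6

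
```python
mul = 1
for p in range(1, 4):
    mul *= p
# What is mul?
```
Trace:
  mul=1
  mul=1, p=1
  mul=2, p=2
  mul=6, p=3

Final answer: 6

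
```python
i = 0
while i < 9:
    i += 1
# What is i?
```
Trace:
  i=0
  i=1
  i=2
  i=3
  i=4
  i=5
  i=6
  i=7
  i=8
  i=9

Final answer: 9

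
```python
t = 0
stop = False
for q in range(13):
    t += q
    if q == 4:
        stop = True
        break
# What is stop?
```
Trace:
  t=0
  t=0, stop=False
  t=0, stop=False, q=0
  t=1, stop=False, q=1
  t=3, stop=False, q=2
  t=6, stop=False, q=3
  t=10, stop=True, q=4

Final answer: True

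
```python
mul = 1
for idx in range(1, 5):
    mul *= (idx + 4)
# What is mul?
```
Trace:
  mul=1
  mul=5, idx=1
  mul=30, idx=2
  mul=210, idx=3
  mul=1680, idx=4

Final answer: 1680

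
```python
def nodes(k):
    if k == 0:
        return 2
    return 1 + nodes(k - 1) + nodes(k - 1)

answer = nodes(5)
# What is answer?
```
Call trace (a repeated sub-call is expanded the first time; later identical calls just restate its return value):
nodes(k=5)
  nodes(k=4)
    nodes(k=3)
      nodes(k=2)
        nodes(k=1)
          nodes(k=0)
          -> return 2
          nodes(k=0)
          -> return 2
        -> return 5
        nodes(k=1) -> return 5  (same call as traced above)
      -> return 11
      nodes(k=2) -> return 11  (same call as traced above)
    -> return 23
    nodes(k=3) -> return 23  (same call as traced above)
  -> return 47
  nodes(k=4) -> return 47  (same call as traced above)
-> return 95

Final answer: 95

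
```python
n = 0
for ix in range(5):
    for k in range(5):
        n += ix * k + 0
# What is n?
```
Trace:
  n=0
  n=0, ix=0, k=0
  n=0, ix=0, k=1
  n=0, ix=0, k=2
  n=0, ix=0, k=3
  n=0, ix=0, k=4
  n=0, ix=1, k=0
  n=1, ix=1, k=1
  n=3, ix=1, k=2
  n=6, ix=1, k=3
  n=10, ix=1, k=4
  n=10, ix=2, k=0
  n=12, ix=2, k=1
  n=16, ix=2, k=2
  n=22, ix=2, k=3
  n=30, ix=2, k=4
  n=30, ix=3, k=0
  n=33, ix=3, k=1
  n=39, ix=3, k=2
  n=48, ix=3, k=3
  n=60, ix=3, k=4
  n=60, ix=4, k=0
  n=64, ix=4, k=1
  n=72, ix=4, k=2
  n=84, ix=4, k=3
  n=100, ix=4, k=4

Final answer: 100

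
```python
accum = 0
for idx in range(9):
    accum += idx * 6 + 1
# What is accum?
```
Trace:
  accum=0
  accum=1, idx=0
  accum=8, idx=1
  accum=21, idx=2
  accum=40, idx=3
  accum=65, idx=4
  accum=96, idx=5
  accum=133, idx=6
  accum=176, idx=7
  accum=225, idx=8

Final answer: 225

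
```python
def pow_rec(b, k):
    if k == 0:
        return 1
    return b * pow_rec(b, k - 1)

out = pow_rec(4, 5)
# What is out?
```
Call trace:
pow_rec(b=4, k=5)
  pow_rec(b=4, k=4)
    pow_rec(b=4, k=3)
      pow_rec(b=4, k=2)
        pow_rec(b=4, k=1)
          pow_rec(b=4, k=0)
          -> return 1
        -> return 4
      -> return 16
    -> return 64
  -> return 256
-> return 1024

Final answer: 1024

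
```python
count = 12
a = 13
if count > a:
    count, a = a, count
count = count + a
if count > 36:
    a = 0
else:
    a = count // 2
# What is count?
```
Trace:
  count=12
  count=12, a=13
  count=12, a=13
  count=25, a=13
  count=25, a=12

Final answer: 25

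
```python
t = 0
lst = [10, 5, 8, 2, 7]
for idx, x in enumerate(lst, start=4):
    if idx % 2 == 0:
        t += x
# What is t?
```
Trace:
  t=0
  t=10, idx=4, x=10
  t=10, idx=5, x=5
  t=18, idx=6, x=8
  t=18, idx=7, x=2
  t=25, idx=8, x=7

Final answer: 25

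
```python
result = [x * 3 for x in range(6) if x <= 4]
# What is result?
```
Trace:
  x=0
  x=1
  x=2
  x=3
  x=4
  x=5
  result=[0, 3, 6, 9, 12]

Final answer: [0, 3, 6, 9, 12]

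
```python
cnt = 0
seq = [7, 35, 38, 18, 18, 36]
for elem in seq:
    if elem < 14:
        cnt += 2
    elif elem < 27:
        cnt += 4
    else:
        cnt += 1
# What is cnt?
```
Trace:
  cnt=0
  cnt=2, elem=7
  cnt=3, elem=35
  cnt=4, elem=38
  cnt=8, elem=18
  cnt=12, elem=18
  cnt=13, elem=36

Final answer: 13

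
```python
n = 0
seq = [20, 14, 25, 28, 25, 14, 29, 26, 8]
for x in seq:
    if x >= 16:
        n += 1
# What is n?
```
Trace:
  n=0
  n=1, x=20
  n=1, x=14
  n=2, x=25
  n=3, x=28
  n=4, x=25
  n=4, x=14
  n=5, x=29
  n=6, x=26
  n=6, x=8

Final answer: 6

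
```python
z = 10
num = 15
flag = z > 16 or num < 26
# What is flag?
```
Trace:
  z=10
  z=10, num=15
  z=10, num=15, flag=True

Final answer: True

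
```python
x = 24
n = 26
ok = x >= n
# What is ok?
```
Trace:
  x=24
  x=24, n=26
  x=24, n=26, ok=False

Final answer: False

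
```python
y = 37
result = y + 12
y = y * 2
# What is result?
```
Trace:
  y=37
  y=37, result=49
  y=74, result=49

Final answer: 49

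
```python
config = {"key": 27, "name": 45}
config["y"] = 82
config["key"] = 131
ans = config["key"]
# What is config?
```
Trace:
  config={'key': 27, 'name': 45}
  config={'key': 27, 'name': 45, 'y': 82}
  config={'key': 131, 'name': 45, 'y': 82}
  config={'key': 131, 'name': 45, 'y': 82}, ans=131

Final answer: {'key': 131, 'name': 45, 'y': 82}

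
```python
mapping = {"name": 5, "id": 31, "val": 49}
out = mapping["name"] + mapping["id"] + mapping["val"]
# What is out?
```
Trace:
  mapping={'name': 5, 'id': 31, 'val': 49}
  mapping={'name': 5, 'id': 31, 'val': 49}, out=85

Final answer: 85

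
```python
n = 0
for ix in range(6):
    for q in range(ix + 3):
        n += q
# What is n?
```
Trace:
  n=0
  n=0, ix=0, q=0
  n=1, ix=0, q=1
  n=3, ix=0, q=2
  n=3, ix=1, q=0
  n=4, ix=1, q=1
  n=6, ix=1, q=2
  n=9, ix=1, q=3
  n=9, ix=2, q=0
  n=10, ix=2, q=1
  n=12, ix=2, q=2
  n=15, ix=2, q=3
  n=19, ix=2, q=4
  n=19, ix=3, q=0
  n=20, ix=3, q=1
  n=22, ix=3, q=2
  n=25, ix=3, q=3
  n=29, ix=3, q=4
  n=34, ix=3, q=5
  n=34, ix=4, q=0
  n=35, ix=4, q=1
  n=37, ix=4, q=2
  n=40, ix=4, q=3
  n=44, ix=4, q=4
  n=49, ix=4, q=5
  n=55, ix=4, q=6
  n=55, ix=5, q=0
  n=56, ix=5, q=1
  n=58, ix=5, q=2
  n=61, ix=5, q=3
  n=65, ix=5, q=4
  n=70, ix=5, q=5
  n=76, ix=5, q=6
  n=83, ix=5, q=7

Final answer: 83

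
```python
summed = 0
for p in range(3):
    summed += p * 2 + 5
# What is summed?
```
Trace:
  summed=0
  summed=5, p=0
  summed=12, p=1
  summed=21, p=2

Final answer: 21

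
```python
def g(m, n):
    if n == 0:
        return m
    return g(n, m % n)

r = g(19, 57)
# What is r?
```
Call trace:
g(m=19, n=57)
  g(m=57, n=19)
    g(m=19, n=0)
    -> return 19
  -> return 19
-> return 19

Final answer: 19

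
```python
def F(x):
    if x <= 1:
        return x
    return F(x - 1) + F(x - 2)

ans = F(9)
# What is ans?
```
Call trace (a repeated sub-call is expanded the first time; later identical calls just restate its return value):
F(x=9)
  F(x=8)
    F(x=7)
      F(x=6)
        F(x=5)
          F(x=4)
            F(x=3)
              F(x=2)
                F(x=1)
                -> return 1
                F(x=0)
                -> return 0
              -> return 1
              F(x=1)
              -> return 1
            -> return 2
            F(x=2) -> return 1  (same call as traced above)
          -> return 3
          F(x=3) -> return 2  (same call as traced above)
        -> return 5
        F(x=4) -> return 3  (same call as traced above)
      -> return 8
      F(x=5) -> return 5  (same call as traced above)
    -> return 13
    F(x=6) -> return 8  (same call as traced above)
  -> return 21
  F(x=7) -> return 13  (same call as traced above)
-> return 34

Final answer: 34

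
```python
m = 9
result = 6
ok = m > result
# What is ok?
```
Trace:
  m=9
  m=9, result=6
  m=9, result=6, ok=True

Final answer: True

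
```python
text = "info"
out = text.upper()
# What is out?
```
Trace:
  text='info'
  text='info', out='INFO'

Final answer: 'INFO'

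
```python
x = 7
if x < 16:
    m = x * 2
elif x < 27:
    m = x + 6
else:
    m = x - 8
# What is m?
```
Trace:
  x=7
  x=7, m=14

Final answer: 14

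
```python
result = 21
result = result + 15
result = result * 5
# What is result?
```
Trace:
  result=21
  result=36
  result=180

Final answer: 180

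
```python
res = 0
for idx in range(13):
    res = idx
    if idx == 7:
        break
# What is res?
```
Trace:
  res=0
  res=0, idx=0
  res=1, idx=1
  res=2, idx=2
  res=3, idx=3
  res=4, idx=4
  res=5, idx=5
  res=6, idx=6
  res=7, idx=7

Final answer: 7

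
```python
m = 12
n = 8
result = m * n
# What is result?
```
Trace:
  m=12
  m=12, n=8
  m=12, n=8, result=96

Final answer: 96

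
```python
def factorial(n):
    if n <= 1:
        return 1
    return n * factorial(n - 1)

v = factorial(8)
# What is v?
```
Call trace:
factorial(n=8)
  factorial(n=7)
    factorial(n=6)
      factorial(n=5)
        factorial(n=4)
          factorial(n=3)
            factorial(n=2)
              factorial(n=1)
              -> return 1
            -> return 2
          -> return 6
        -> return 24
      -> return 120
    -> return 720
  -> return 5040
-> return 40320

Final answer: 40320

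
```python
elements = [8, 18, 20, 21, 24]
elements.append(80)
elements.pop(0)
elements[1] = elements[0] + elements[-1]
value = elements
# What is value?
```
Trace:
  elements=[8, 18, 20, 21, 24]
  elements=[8, 18, 20, 21, 24, 80]
  elements=[18, 20, 21, 24, 80]
  elements=[18, 98, 21, 24, 80]
  elements=[18, 98, 21, 24, 80], value=[18, 98, 21, 24, 80]

Final answer: [18, 98, 21, 24, 80]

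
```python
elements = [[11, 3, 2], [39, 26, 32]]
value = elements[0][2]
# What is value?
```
Trace:
  elements=[[11, 3, 2], [39, 26, 32]]
  elements=[[11, 3, 2], [39, 26, 32]], value=2

Final answer: 2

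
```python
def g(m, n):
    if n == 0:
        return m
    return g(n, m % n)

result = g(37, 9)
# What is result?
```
Call trace:
g(m=37, n=9)
  g(m=9, n=1)
    g(m=1, n=0)
    -> return 1
  -> return 1
-> return 1

Final answer: 1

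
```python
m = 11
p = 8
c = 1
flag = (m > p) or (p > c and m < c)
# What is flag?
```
Trace:
  m=11
  m=11, p=8
  m=11, p=8, c=1
  m=11, p=8, c=1, flag=True

Final answer: True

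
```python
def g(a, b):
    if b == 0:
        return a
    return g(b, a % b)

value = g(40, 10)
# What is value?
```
Call trace:
g(a=40, b=10)
  g(a=10, b=0)
  -> return 10
-> return 10

Final answer: 10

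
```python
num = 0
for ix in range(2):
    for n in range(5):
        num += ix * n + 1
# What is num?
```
Trace:
  num=0
  num=1, ix=0, n=0
  num=2, ix=0, n=1
  num=3, ix=0, n=2
  num=4, ix=0, n=3
  num=5, ix=0, n=4
  num=6, ix=1, n=0
  num=8, ix=1, n=1
  num=11, ix=1, n=2
  num=15, ix=1, n=3
  num=20, ix=1, n=4

Final answer: 20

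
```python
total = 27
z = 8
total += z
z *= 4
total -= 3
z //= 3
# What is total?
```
Trace:
  total=27
  total=27, z=8
  total=35, z=8
  total=35, z=32
  total=32, z=32
  total=32, z=10

Final answer: 32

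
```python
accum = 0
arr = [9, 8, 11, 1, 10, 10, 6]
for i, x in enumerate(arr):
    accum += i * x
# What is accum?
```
Trace:
  accum=0
  accum=0, i=0, x=9
  accum=8, i=1, x=8
  accum=30, i=2, x=11
  accum=33, i=3, x=1
  accum=73, i=4, x=10
  accum=123, i=5, x=10
  accum=159, i=6, x=6

Final answer: 159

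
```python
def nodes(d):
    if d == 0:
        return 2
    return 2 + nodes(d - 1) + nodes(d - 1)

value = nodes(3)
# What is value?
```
Call trace (a repeated sub-call is expanded the first time; later identical calls just restate its return value):
nodes(d=3)
  nodes(d=2)
    nodes(d=1)
      nodes(d=0)
      -> return 2
      nodes(d=0)
      -> return 2
    -> return 6
    nodes(d=1) -> return 6  (same call as traced above)
  -> return 14
  nodes(d=2) -> return 14  (same call as traced above)
-> return 30

Final answer: 30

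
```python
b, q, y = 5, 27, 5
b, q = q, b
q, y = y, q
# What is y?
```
Trace:
  b=5, q=27, y=5
  b=27, q=5, y=5
  b=27, q=5, y=5

Final answer: 5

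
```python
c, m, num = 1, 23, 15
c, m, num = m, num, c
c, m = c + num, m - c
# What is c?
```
Trace:
  c=1, m=23, num=15
  c=23, m=15, num=1
  c=24, m=-8, num=1

Final answer: 24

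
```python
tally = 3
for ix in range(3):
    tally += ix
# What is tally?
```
Trace:
  tally=3
  tally=3, ix=0
  tally=4, ix=1
  tally=6, ix=2

Final answer: 6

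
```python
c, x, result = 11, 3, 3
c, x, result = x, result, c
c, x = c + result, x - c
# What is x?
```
Trace:
  c=11, x=3, result=3
  c=3, x=3, result=11
  c=14, x=0, result=11

Final answer: 0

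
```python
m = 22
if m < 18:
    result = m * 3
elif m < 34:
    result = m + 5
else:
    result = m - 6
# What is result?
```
Trace:
  m=22
  m=22, result=27

Final answer: 27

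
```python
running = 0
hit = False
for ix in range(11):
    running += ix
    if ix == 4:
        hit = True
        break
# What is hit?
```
Trace:
  running=0
  running=0, hit=False
  running=0, hit=False, ix=0
  running=1, hit=False, ix=1
  running=3, hit=False, ix=2
  running=6, hit=False, ix=3
  running=10, hit=True, ix=4

Final answer: True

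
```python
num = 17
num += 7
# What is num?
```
Trace:
  num=17
  num=24

Final answer: 24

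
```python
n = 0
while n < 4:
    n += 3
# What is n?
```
Trace:
  n=0
  n=3
  n=6

Final answer: 6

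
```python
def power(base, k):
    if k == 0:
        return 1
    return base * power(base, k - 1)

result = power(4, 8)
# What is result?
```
Call trace:
power(base=4, k=8)
  power(base=4, k=7)
    power(base=4, k=6)
      power(base=4, k=5)
        power(base=4, k=4)
          power(base=4, k=3)
            power(base=4, k=2)
              power(base=4, k=1)
                power(base=4, k=0)
                -> return 1
              -> return 4
            -> return 16
          -> return 64
        -> return 256
      -> return 1024
    -> return 4096
  -> return 16384
-> return 65536

Final answer: 65536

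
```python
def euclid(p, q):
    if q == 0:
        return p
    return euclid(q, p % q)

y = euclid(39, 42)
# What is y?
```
Call trace:
euclid(p=39, q=42)
  euclid(p=42, q=39)
    euclid(p=39, q=3)
      euclid(p=3, q=0)
      -> return 3
    -> return 3
  -> return 3
-> return 3

Final answer: 3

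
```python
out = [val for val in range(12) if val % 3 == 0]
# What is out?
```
Trace:
  val=0
  val=1
  val=2
  val=3
  val=4
  val=5
  val=6
  val=7
  val=8
  val=9
  val=10
  val=11
  out=[0, 3, 6, 9]

Final answer: [0, 3, 6, 9]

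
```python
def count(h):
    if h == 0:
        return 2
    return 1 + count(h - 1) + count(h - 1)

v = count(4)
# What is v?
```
Call trace (a repeated sub-call is expanded the first time; later identical calls just restate its return value):
count(h=4)
  count(h=3)
    count(h=2)
      count(h=1)
        count(h=0)
        -> return 2
        count(h=0)
        -> return 2
      -> return 5
      count(h=1) -> return 5  (same call as traced above)
    -> return 11
    count(h=2) -> return 11  (same call as traced above)
  -> return 23
  count(h=3) -> return 23  (same call as traced above)
-> return 47

Final answer: 47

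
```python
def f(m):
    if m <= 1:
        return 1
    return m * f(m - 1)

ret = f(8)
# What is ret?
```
Call trace:
f(m=8)
  f(m=7)
    f(m=6)
      f(m=5)
        f(m=4)
          f(m=3)
            f(m=2)
              f(m=1)
              -> return 1
            -> return 2
          -> return 6
        -> return 24
      -> return 120
    -> return 720
  -> return 5040
-> return 40320

Final answer: 40320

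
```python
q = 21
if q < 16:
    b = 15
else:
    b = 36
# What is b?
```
Trace:
  q=21
  q=21, b=36

Final answer: 36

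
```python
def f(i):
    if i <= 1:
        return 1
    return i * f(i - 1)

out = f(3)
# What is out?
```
Call trace:
f(i=3)
  f(i=2)
    f(i=1)
    -> return 1
  -> return 2
-> return 6

Final answer: 6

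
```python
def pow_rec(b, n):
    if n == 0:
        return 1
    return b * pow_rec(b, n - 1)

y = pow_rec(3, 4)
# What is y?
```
Call trace:
pow_rec(b=3, n=4)
  pow_rec(b=3, n=3)
    pow_rec(b=3, n=2)
      pow_rec(b=3, n=1)
        pow_rec(b=3, n=0)
        -> return 1
      -> return 3
    -> return 9
  -> return 27
-> return 81

Final answer: 81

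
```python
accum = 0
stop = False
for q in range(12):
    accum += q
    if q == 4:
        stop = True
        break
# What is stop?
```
Trace:
  accum=0
  accum=0, stop=False
  accum=0, stop=False, q=0
  accum=1, stop=False, q=1
  accum=3, stop=False, q=2
  accum=6, stop=False, q=3
  accum=10, stop=True, q=4

Final answer: True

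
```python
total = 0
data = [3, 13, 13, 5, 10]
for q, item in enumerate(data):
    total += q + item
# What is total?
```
Trace:
  total=0
  total=3, q=0, item=3
  total=17, q=1, item=13
  total=32, q=2, item=13
  total=40, q=3, item=5
  total=54, q=4, item=10

Final answer: 54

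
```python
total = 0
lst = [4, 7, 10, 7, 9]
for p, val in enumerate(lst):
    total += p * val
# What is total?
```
Trace:
  total=0
  total=0, p=0, val=4
  total=7, p=1, val=7
  total=27, p=2, val=10
  total=48, p=3, val=7
  total=84, p=4, val=9

Final answer: 84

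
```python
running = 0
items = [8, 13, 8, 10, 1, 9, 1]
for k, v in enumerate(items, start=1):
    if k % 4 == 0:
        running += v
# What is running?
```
Trace:
  running=0
  running=0, k=1, v=8
  running=0, k=2, v=13
  running=0, k=3, v=8
  running=10, k=4, v=10
  running=10, k=5, v=1
  running=10, k=6, v=9
  running=10, k=7, v=1

Final answer: 10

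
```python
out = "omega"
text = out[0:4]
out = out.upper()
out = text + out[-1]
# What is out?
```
Trace:
  out='omega'
  out='omega', text='omeg'
  out='OMEGA', text='omeg'
  out='omegA', text='omeg'

Final answer: 'omegA'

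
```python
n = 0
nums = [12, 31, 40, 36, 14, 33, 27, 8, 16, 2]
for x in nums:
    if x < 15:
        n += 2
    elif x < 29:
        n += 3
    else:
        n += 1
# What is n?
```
Trace:
  n=0
  n=2, x=12
  n=3, x=31
  n=4, x=40
  n=5, x=36
  n=7, x=14
  n=8, x=33
  n=11, x=27
  n=13, x=8
  n=16, x=16
  n=18, x=2

Final answer: 18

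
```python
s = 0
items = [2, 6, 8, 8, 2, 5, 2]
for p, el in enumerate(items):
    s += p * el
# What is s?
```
Trace:
  s=0
  s=0, p=0, el=2
  s=6, p=1, el=6
  s=22, p=2, el=8
  s=46, p=3, el=8
  s=54, p=4, el=2
  s=79, p=5, el=5
  s=91, p=6, el=2

Final answer: 91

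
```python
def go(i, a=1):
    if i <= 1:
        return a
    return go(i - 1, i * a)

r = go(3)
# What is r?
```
Call trace:
go(i=3, a=1)
  go(i=2, a=3)
    go(i=1, a=6)
    -> return 6
  -> return 6
-> return 6

Final answer: 6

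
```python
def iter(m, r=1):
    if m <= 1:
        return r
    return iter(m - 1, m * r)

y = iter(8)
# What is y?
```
Call trace:
iter(m=8, r=1)
  iter(m=7, r=8)
    iter(m=6, r=56)
      iter(m=5, r=336)
        iter(m=4, r=1680)
          iter(m=3, r=6720)
            iter(m=2, r=20160)
              iter(m=1, r=40320)
              -> return 40320
            -> return 40320
          -> return 40320
        -> return 40320
      -> return 40320
    -> return 40320
  -> return 40320
-> return 40320

Final answer: 40320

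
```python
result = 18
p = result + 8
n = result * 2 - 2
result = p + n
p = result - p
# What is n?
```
Trace:
  result=18
  result=18, p=26
  result=18, p=26, n=34
  result=60, p=26, n=34
  result=60, p=34, n=34

Final answer: 34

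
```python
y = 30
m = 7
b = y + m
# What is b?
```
Trace:
  y=30
  y=30, m=7
  y=30, m=7, b=37

Final answer: 37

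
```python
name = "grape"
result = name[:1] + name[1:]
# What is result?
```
Trace:
  name='grape'
  name='grape', result='grape'

Final answer: 'grape'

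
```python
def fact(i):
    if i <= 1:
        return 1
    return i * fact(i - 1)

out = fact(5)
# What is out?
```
Call trace:
fact(i=5)
  fact(i=4)
    fact(i=3)
      fact(i=2)
        fact(i=1)
        -> return 1
      -> return 2
    -> return 6
  -> return 24
-> return 120

Final answer: 120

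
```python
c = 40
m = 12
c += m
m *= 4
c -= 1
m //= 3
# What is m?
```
Trace:
  c=40
  c=40, m=12
  c=52, m=12
  c=52, m=48
  c=51, m=48
  c=51, m=16

Final answer: 16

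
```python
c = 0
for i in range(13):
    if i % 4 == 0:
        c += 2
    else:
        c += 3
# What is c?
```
Trace:
  c=0
  c=2, i=0
  c=5, i=1
  c=8, i=2
  c=11, i=3
  c=13, i=4
  c=16, i=5
  c=19, i=6
  c=22, i=7
  c=24, i=8
  c=27, i=9
  c=30, i=10
  c=33, i=11
  c=35, i=12

Final answer: 35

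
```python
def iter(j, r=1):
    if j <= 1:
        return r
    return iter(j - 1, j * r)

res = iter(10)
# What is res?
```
Call trace:
iter(j=10, r=1)
  iter(j=9, r=10)
    iter(j=8, r=90)
      iter(j=7, r=720)
        iter(j=6, r=5040)
          iter(j=5, r=30240)
            iter(j=4, r=151200)
              iter(j=3, r=604800)
                iter(j=2, r=1814400)
                  iter(j=1, r=3628800)
                  -> return 3628800
                -> return 3628800
              -> return 3628800
            -> return 3628800
          -> return 3628800
        -> return 3628800
      -> return 3628800
    -> return 3628800
  -> return 3628800
-> return 3628800

Final answer: 3628800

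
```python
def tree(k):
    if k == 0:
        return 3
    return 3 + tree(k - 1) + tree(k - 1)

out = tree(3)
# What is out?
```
Call trace (a repeated sub-call is expanded the first time; later identical calls just restate its return value):
tree(k=3)
  tree(k=2)
    tree(k=1)
      tree(k=0)
      -> return 3
      tree(k=0)
      -> return 3
    -> return 9
    tree(k=1) -> return 9  (same call as traced above)
  -> return 21
  tree(k=2) -> return 21  (same call as traced above)
-> return 45

Final answer: 45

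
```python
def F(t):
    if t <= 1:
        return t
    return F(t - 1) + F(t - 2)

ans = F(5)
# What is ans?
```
Call trace (a repeated sub-call is expanded the first time; later identical calls just restate its return value):
F(t=5)
  F(t=4)
    F(t=3)
      F(t=2)
        F(t=1)
        -> return 1
        F(t=0)
        -> return 0
      -> return 1
      F(t=1)
      -> return 1
    -> return 2
    F(t=2) -> return 1  (same call as traced above)
  -> return 3
  F(t=3) -> return 2  (same call as traced above)
-> return 5

Final answer: 5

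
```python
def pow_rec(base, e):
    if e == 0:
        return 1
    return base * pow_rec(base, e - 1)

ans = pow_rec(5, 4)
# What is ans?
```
Call trace:
pow_rec(base=5, e=4)
  pow_rec(base=5, e=3)
    pow_rec(base=5, e=2)
      pow_rec(base=5, e=1)
        pow_rec(base=5, e=0)
        -> return 1
      -> return 5
    -> return 25
  -> return 125
-> return 625

Final answer: 625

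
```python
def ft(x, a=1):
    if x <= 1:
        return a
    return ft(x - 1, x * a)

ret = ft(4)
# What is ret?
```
Call trace:
ft(x=4, a=1)
  ft(x=3, a=4)
    ft(x=2, a=12)
      ft(x=1, a=24)
      -> return 24
    -> return 24
  -> return 24
-> return 24

Final answer: 24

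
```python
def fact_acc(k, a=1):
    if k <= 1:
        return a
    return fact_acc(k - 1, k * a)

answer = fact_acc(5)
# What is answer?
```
Call trace:
fact_acc(k=5, a=1)
  fact_acc(k=4, a=5)
    fact_acc(k=3, a=20)
      fact_acc(k=2, a=60)
        fact_acc(k=1, a=120)
        -> return 120
      -> return 120
    -> return 120
  -> return 120
-> return 120

Final answer: 120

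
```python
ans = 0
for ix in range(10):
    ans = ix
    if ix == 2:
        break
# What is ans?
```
Trace:
  ans=0
  ans=0, ix=0
  ans=1, ix=1
  ans=2, ix=2

Final answer: 2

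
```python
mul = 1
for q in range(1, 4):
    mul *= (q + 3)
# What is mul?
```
Trace:
  mul=1
  mul=4, q=1
  mul=20, q=2
  mul=120, q=3

Final answer: 120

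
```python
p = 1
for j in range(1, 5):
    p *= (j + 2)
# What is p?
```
Trace:
  p=1
  p=3, j=1
  p=12, j=2
  p=60, j=3
  p=360, j=4

Final answer: 360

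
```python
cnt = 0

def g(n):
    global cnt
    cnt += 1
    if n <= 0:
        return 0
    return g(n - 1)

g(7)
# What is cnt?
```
Call trace:
g(n=7)
  g(n=6)
    g(n=5)
      g(n=4)
        g(n=3)
          g(n=2)
            g(n=1)
              g(n=0)
              -> return 0
            -> return 0
          -> return 0
        -> return 0
      -> return 0
    -> return 0
  -> return 0
-> return 0

cnt is incremented once per call. g is entered once for each n = 7, 6, 5, 4, 3, 2, 1, 0 (the n <= 0 call returns without recursing), i.e. 7 + 1 calls.
cnt = 8

Final answer: 8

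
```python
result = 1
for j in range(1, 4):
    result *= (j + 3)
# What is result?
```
Trace:
  result=1
  result=4, j=1
  result=20, j=2
  result=120, j=3

Final answer: 120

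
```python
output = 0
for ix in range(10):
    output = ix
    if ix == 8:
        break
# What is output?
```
Trace:
  output=0
  output=0, ix=0
  output=1, ix=1
  output=2, ix=2
  output=3, ix=3
  output=4, ix=4
  output=5, ix=5
  output=6, ix=6
  output=7, ix=7
  output=8, ix=8

Final answer: 8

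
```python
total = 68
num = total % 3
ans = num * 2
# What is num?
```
Trace:
  total=68
  total=68, num=2
  total=68, num=2, ans=4

Final answer: 2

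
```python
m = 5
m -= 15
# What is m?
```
Trace:
  m=5
  m=-10

Final answer: -10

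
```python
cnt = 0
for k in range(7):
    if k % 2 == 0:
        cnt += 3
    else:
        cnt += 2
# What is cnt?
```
Trace:
  cnt=0
  cnt=3, k=0
  cnt=5, k=1
  cnt=8, k=2
  cnt=10, k=3
  cnt=13, k=4
  cnt=15, k=5
  cnt=18, k=6

Final answer: 18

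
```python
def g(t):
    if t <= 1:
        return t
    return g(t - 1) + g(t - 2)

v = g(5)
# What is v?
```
Call trace (a repeated sub-call is expanded the first time; later identical calls just restate its return value):
g(t=5)
  g(t=4)
    g(t=3)
      g(t=2)
        g(t=1)
        -> return 1
        g(t=0)
        -> return 0
      -> return 1
      g(t=1)
      -> return 1
    -> return 2
    g(t=2) -> return 1  (same call as traced above)
  -> return 3
  g(t=3) -> return 2  (same call as traced above)
-> return 5

Final answer: 5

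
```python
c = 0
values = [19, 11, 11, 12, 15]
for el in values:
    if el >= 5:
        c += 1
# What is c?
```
Trace:
  c=0
  c=1, el=19
  c=2, el=11
  c=3, el=11
  c=4, el=12
  c=5, el=15

Final answer: 5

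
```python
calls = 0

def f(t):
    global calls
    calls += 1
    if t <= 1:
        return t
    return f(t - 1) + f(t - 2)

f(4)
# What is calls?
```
Call trace (a repeated sub-call is expanded the first time; later identical calls just restate its return value):
f(t=4)
  f(t=3)
    f(t=2)
      f(t=1)
      -> return 1
      f(t=0)
      -> return 0
    -> return 1
    f(t=1)
    -> return 1
  -> return 2
  f(t=2) -> return 1  (same call as traced above)
-> return 3

calls is incremented once per call, so count the calls in each subtree. Let C(t) = number of calls made by f(t).
C(0) = C(1) = 1 (base case, no recursion); C(t) = 1 + C(t - 1) + C(t - 2) otherwise.
C(2) = 1 + C(1) + C(0) = 1 + 1 + 1 = 3
C(3) = 1 + C(2) + C(1) = 1 + 3 + 1 = 5
C(4) = 1 + C(3) + C(2) = 1 + 5 + 3 = 9
calls = C(4) = 9

Final answer: 9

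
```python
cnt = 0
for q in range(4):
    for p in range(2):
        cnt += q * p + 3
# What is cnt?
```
Trace:
  cnt=0
  cnt=3, q=0, p=0
  cnt=6, q=0, p=1
  cnt=9, q=1, p=0
  cnt=13, q=1, p=1
  cnt=16, q=2, p=0
  cnt=21, q=2, p=1
  cnt=24, q=3, p=0
  cnt=30, q=3, p=1

Final answer: 30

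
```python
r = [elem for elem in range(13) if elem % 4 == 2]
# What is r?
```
Trace:
  elem=0
  elem=1
  elem=2
  elem=3
  elem=4
  elem=5
  elem=6
  elem=7
  elem=8
  elem=9
  elem=10
  elem=11
  elem=12
  r=[2, 6, 10]

Final answer: [2, 6, 10]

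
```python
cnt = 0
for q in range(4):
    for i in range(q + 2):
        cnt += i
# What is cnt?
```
Trace:
  cnt=0
  cnt=0, q=0, i=0
  cnt=1, q=0, i=1
  cnt=1, q=1, i=0
  cnt=2, q=1, i=1
  cnt=4, q=1, i=2
  cnt=4, q=2, i=0
  cnt=5, q=2, i=1
  cnt=7, q=2, i=2
  cnt=10, q=2, i=3
  cnt=10, q=3, i=0
  cnt=11, q=3, i=1
  cnt=13, q=3, i=2
  cnt=16, q=3, i=3
  cnt=20, q=3, i=4

Final answer: 20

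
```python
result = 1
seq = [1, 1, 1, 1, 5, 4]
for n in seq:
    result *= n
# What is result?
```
Trace:
  result=1
  result=1, n=1
  result=1, n=1
  result=1, n=1
  result=1, n=1
  result=5, n=5
  result=20, n=4

Final answer: 20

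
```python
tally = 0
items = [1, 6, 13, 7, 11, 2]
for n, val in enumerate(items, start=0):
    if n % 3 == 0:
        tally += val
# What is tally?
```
Trace:
  tally=0
  tally=1, n=0, val=1
  tally=1, n=1, val=6
  tally=1, n=2, val=13
  tally=8, n=3, val=7
  tally=8, n=4, val=11
  tally=8, n=5, val=2

Final answer: 8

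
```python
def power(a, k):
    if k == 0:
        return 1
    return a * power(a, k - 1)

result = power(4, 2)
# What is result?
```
Call trace:
power(a=4, k=2)
  power(a=4, k=1)
    power(a=4, k=0)
    -> return 1
  -> return 4
-> return 16

Final answer: 16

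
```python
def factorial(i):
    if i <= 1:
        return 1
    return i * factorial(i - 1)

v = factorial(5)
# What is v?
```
Call trace:
factorial(i=5)
  factorial(i=4)
    factorial(i=3)
      factorial(i=2)
        factorial(i=1)
        -> return 1
      -> return 2
    -> return 6
  -> return 24
-> return 120

Final answer: 120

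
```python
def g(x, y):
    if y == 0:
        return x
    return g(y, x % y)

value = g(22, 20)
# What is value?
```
Call trace:
g(x=22, y=20)
  g(x=20, y=2)
    g(x=2, y=0)
    -> return 2
  -> return 2
-> return 2

Final answer: 2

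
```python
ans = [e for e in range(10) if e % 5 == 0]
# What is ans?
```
Trace:
  e=0
  e=1
  e=2
  e=3
  e=4
  e=5
  e=6
  e=7
  e=8
  e=9
  ans=[0, 5]

Final answer: [0, 5]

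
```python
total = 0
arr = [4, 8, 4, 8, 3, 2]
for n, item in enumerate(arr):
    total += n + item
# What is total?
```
Trace:
  total=0
  total=4, n=0, item=4
  total=13, n=1, item=8
  total=19, n=2, item=4
  total=30, n=3, item=8
  total=37, n=4, item=3
  total=44, n=5, item=2

Final answer: 44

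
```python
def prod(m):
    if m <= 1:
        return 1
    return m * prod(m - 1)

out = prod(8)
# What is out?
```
Call trace:
prod(m=8)
  prod(m=7)
    prod(m=6)
      prod(m=5)
        prod(m=4)
          prod(m=3)
            prod(m=2)
              prod(m=1)
              -> return 1
            -> return 2
          -> return 6
        -> return 24
      -> return 120
    -> return 720
  -> return 5040
-> return 40320

Final answer: 40320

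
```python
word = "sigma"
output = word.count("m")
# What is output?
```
Trace:
  word='sigma'
  word='sigma', output=1

Final answer: 1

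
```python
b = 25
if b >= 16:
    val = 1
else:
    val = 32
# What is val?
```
Trace:
  b=25
  b=25, val=1

Final answer: 1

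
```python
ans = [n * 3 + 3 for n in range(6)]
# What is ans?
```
Trace:
  n=0
  n=1
  n=2
  n=3
  n=4
  n=5
  ans=[3, 6, 9, 12, 15, 18]

Final answer: [3, 6, 9, 12, 15, 18]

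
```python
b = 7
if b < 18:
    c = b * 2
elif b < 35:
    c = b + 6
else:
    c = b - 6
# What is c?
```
Trace:
  b=7
  b=7, c=14

Final answer: 14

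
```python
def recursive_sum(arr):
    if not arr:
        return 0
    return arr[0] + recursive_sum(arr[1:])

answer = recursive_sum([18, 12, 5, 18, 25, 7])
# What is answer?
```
Call trace:
recursive_sum(arr=[18, 12, 5, 18, 25, 7])
  recursive_sum(arr=[12, 5, 18, 25, 7])
    recursive_sum(arr=[5, 18, 25, 7])
      recursive_sum(arr=[18, 25, 7])
        recursive_sum(arr=[25, 7])
          recursive_sum(arr=[7])
            recursive_sum(arr=[])
            -> return 0
          -> return 7
        -> return 32
      -> return 50
    -> return 55
  -> return 67
-> return 85

Final answer: 85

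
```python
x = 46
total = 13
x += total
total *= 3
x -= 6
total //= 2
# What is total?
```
Trace:
  x=46
  x=46, total=13
  x=59, total=13
  x=59, total=39
  x=53, total=39
  x=53, total=19

Final answer: 19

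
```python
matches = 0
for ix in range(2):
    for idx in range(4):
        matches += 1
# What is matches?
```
Trace:
  matches=0
  matches=1, ix=0, idx=0
  matches=2, ix=0, idx=1
  matches=3, ix=0, idx=2
  matches=4, ix=0, idx=3
  matches=5, ix=1, idx=0
  matches=6, ix=1, idx=1
  matches=7, ix=1, idx=2
  matches=8, ix=1, idx=3

Final answer: 8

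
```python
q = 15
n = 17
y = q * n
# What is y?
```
Trace:
  q=15
  q=15, n=17
  q=15, n=17, y=255

Final answer: 255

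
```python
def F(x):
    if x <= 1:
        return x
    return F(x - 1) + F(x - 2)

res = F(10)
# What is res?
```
Call trace (a repeated sub-call is expanded the first time; later identical calls just restate its return value):
F(x=10)
  F(x=9)
    F(x=8)
      F(x=7)
        F(x=6)
          F(x=5)
            F(x=4)
              F(x=3)
                F(x=2)
                  F(x=1)
                  -> return 1
                  F(x=0)
                  -> return 0
                -> return 1
                F(x=1)
                -> return 1
              -> return 2
              F(x=2) -> return 1  (same call as traced above)
            -> return 3
            F(x=3) -> return 2  (same call as traced above)
          -> return 5
          F(x=4) -> return 3  (same call as traced above)
        -> return 8
        F(x=5) -> return 5  (same call as traced above)
      -> return 13
      F(x=6) -> return 8  (same call as traced above)
    -> return 21
    F(x=7) -> return 13  (same call as traced above)
  -> return 34
  F(x=8) -> return 21  (same call as traced above)
-> return 55

Final answer: 55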